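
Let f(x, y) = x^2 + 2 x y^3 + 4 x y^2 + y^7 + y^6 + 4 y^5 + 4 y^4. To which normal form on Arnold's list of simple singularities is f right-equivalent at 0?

A_6

The Hessian of f at 0 has rank 1. Corank 1: A-series; mu = 6 gives A_6.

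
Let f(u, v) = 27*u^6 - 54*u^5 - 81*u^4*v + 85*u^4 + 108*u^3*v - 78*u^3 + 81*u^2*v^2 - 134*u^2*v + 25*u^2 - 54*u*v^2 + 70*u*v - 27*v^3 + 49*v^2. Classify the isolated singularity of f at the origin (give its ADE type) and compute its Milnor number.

The Hessian of f at 0 has rank 1. Corank 1: A-series; mu = 2 gives A_2.

Type A_2, Milnor number mu = 2.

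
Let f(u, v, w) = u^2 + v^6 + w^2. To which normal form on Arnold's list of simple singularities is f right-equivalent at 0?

A_5

The Hessian of f at 0 has rank 2. Corank 1: A-series; mu = 5 gives A_5.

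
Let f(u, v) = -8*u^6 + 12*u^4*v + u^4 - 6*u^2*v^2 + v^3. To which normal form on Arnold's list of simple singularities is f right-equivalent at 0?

E_{6}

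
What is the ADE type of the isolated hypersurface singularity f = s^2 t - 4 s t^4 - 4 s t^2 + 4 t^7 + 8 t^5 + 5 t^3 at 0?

D_4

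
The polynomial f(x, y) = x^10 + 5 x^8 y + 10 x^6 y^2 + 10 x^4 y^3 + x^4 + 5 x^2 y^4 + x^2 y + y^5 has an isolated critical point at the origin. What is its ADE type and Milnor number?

The Hessian of f at 0 is [[0, 0], [0, 0]] with rank 0, so corank 2. A Groebner basis of the Jacobian ideal J(f) in C{x,y} is {x^2/5 + y^4, x^3, x*y}; counting standard monomials gives mu = 6. Corank 2; j^3 = x^2*y has shape L^2 M (L != M), so D-series; mu = 6 gives D_6.

Type D_{6}, Milnor number mu = 6.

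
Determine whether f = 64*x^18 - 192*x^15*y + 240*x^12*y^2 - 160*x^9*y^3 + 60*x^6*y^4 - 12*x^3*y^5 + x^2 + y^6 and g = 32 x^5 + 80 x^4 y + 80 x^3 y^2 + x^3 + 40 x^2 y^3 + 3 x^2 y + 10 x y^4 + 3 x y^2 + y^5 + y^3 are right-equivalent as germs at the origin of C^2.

No.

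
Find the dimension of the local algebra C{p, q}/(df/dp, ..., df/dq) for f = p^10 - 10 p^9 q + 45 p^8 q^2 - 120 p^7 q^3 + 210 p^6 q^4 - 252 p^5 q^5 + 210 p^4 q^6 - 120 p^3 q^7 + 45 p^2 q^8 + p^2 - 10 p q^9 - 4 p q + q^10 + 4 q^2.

The Hessian of f at 0 has rank 1. Corank 1: A-series; mu = 9 gives A_9.

9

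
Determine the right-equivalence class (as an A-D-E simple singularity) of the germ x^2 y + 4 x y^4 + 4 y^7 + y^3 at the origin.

The Hessian of f at 0 has rank 0. Corank 2; j^3 = y*(x^2 + y^2) splits into three distinct lines over C (the quadratic factor has nonzero discriminant), so D_4.

D_4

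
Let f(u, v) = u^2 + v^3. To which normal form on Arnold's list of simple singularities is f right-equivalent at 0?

A2

The Hessian of f at 0 is [[2, 0], [0, 0]] with rank 1, so corank 1. A Groebner basis of the Jacobian ideal J(f) in C{u,v} is {v^2, u}; counting standard monomials gives mu = 2. Corank 1: A-series; mu = 2 gives A_2.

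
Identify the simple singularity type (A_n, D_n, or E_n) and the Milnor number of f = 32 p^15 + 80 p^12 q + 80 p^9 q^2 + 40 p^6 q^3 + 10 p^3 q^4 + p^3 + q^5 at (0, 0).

Type E_8, Milnor number mu = 8.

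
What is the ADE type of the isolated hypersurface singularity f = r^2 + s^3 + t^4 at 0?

The Hessian of f at 0 has rank 1. Corank 2; j^3 = s^3 is a perfect cube, so E-series; the 4-jet and mu = 6 give E_6.

E_{6}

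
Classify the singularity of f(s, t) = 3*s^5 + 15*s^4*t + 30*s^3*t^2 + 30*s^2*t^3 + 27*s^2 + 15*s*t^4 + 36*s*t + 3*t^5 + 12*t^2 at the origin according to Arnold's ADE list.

The Hessian of f at 0 is [[54, 36], [36, 24]] with rank 1, so corank 1. A Groebner basis of the Jacobian ideal J(f) in C{s,t} is {t^4, s + 2*t/3}; counting standard monomials gives mu = 4. Corank 1: A-series; mu = 4 gives A_4.

A_4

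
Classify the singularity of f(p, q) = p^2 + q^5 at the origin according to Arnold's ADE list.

A_{4}

The Hessian of f at 0 has rank 1. Corank 1: A-series; mu = 4 gives A_4.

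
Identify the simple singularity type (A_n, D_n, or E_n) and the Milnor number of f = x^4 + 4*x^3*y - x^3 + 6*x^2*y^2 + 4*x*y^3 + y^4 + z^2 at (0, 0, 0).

Type E_6, Milnor number mu = 6.

The Hessian of f at 0 has rank 1. Corank 2; j^3 = -x^3 is a perfect cube, so E-series; the 4-jet and mu = 6 give E_6.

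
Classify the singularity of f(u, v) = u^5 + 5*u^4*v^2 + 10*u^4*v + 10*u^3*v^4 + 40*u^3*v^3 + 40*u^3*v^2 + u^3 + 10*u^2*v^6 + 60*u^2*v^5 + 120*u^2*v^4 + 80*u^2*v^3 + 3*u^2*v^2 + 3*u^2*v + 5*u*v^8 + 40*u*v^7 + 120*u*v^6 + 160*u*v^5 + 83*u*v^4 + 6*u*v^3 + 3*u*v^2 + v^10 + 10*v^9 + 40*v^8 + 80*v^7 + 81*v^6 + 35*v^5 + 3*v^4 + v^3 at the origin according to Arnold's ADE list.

The Hessian of f at 0 is [[0, 0], [0, 0]] with rank 0, so corank 2. A Groebner basis of the Jacobian ideal J(f) in C{u,v} is {-5*u^2/4 + u*v^3 - 5*u*v^2/2 - 5*u*v/2 - 5*v^3/2 - 5*v^2/4, u^2 + 2*u*v^2 + 2*u*v + v^4 + 2*v^3 + v^2, u^3 - 3*u^2/2 - 6*u*v^2 - 3*u*v - 5*v^3 - 3*v^2/2, u^2*v + u^2/2 + 3*u*v^2 + u*v + 2*v^3 + v^2/2}; counting standard monomials gives mu = 8. Corank 2; j^3 = (u + v)^3 is a perfect cube, so E-series; the 5-jet and mu = 8 give E_8.

E8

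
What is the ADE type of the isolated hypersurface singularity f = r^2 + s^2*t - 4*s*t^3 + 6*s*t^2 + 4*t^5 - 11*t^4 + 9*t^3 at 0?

D_5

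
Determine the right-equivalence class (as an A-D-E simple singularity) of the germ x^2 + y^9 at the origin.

The Hessian of f at 0 has rank 1. Corank 1: A-series; mu = 8 gives A_8.

A_{8}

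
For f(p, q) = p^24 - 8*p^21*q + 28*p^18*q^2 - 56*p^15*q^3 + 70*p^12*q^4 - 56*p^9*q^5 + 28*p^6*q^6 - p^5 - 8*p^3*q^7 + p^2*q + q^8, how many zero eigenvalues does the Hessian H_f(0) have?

The Hessian at 0 is [[0, 0], [0, 0]] of rank 0; hence corank 2.

2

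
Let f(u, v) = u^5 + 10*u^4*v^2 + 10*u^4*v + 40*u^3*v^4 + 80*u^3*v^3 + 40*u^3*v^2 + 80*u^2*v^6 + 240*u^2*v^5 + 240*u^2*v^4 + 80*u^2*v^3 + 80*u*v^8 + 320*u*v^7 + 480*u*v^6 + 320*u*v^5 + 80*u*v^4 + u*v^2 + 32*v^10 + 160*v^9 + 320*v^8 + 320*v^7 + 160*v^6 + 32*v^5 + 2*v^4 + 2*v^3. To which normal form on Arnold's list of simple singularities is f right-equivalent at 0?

D_{6}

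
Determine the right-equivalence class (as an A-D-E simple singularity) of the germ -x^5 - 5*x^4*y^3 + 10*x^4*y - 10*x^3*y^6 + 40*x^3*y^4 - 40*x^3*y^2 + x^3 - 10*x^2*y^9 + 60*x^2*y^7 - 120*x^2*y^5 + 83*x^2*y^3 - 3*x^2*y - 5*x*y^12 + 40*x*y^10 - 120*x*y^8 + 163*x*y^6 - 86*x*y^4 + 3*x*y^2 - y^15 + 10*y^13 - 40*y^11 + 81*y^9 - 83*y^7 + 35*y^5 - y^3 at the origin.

E_{8}

The Hessian of f at 0 is [[0, 0], [0, 0]] with rank 0, so corank 2. A Groebner basis of the Jacobian ideal J(f) in C{x,y} is {5*x^2/2 + x*y^3 - 5*x*y + 5*y^2/2, 2*x^2 - 4*x*y + y^4 + 2*y^2, x^3 - 3*x*y^2 + 2*y^3, x^2*y - 2*x*y^2 + y^3}; counting standard monomials gives mu = 8. Corank 2; j^3 = (x - y)^3 is a perfect cube, so E-series; the 5-jet and mu = 8 give E_8.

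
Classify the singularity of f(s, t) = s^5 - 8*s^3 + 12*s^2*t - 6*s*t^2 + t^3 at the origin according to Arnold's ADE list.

The Hessian of f at 0 has rank 0. Corank 2; j^3 = -(2*s - t)^3 is a perfect cube, so E-series; the 5-jet and mu = 8 give E_8.

E8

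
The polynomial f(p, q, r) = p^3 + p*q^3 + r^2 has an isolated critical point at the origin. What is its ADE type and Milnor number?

Type E7, Milnor number mu = 7.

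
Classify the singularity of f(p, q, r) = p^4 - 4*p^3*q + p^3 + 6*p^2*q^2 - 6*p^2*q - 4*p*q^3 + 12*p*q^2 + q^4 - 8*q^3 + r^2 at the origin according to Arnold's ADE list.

The Hessian of f at 0 has rank 1. Corank 2; j^3 = (p - 2*q)^3 is a perfect cube, so E-series; the 4-jet and mu = 6 give E_6.

E_6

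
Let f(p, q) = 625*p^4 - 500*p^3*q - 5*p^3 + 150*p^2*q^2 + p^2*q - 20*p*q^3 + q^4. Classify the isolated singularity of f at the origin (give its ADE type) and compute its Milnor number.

The Hessian of f at 0 has rank 0. Corank 2; j^3 = -p^2*(5*p - q) has shape L^2 M (L != M), so D-series; mu = 5 gives D_5.

Type D_{5}, Milnor number mu = 5.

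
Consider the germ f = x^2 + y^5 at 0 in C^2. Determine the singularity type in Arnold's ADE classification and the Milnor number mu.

Type A_{4}, Milnor number mu = 4.

The Hessian of f at 0 is [[2, 0], [0, 0]] with rank 1, so corank 1. A Groebner basis of the Jacobian ideal J(f) in C{x,y} is {y^4, x}; counting standard monomials gives mu = 4. Corank 1: A-series; mu = 4 gives A_4.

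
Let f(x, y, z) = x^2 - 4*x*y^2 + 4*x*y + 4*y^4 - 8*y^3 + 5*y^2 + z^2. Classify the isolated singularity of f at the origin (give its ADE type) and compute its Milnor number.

Type A_1, Milnor number mu = 1.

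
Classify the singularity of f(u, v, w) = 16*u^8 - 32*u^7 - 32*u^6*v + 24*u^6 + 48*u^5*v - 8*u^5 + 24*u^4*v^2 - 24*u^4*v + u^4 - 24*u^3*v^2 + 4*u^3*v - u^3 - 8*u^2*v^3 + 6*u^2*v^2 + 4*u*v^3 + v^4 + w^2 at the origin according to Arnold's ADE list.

E_6

The Hessian of f at 0 is [[0, 0, 0], [0, 0, 0], [0, 0, 2]] with rank 1, so corank 2. A Groebner basis of the Jacobian ideal J(f) in C{u,v,w} is {v^4, u*v^2 + v^3/3, u^2, w}; counting standard monomials gives mu = 6. Corank 2; j^3 = -u^3 is a perfect cube, so E-series; the 4-jet and mu = 6 give E_6.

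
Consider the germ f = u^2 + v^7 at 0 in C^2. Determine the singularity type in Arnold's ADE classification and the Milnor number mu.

Type A_{6}, Milnor number mu = 6.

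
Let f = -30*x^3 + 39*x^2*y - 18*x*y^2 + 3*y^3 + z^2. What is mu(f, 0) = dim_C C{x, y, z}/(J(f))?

4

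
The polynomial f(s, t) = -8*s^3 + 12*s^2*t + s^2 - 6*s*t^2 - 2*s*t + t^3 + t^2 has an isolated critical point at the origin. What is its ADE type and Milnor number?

The Hessian of f at 0 has rank 1. Corank 1: A-series; mu = 2 gives A_2.

Type A2, Milnor number mu = 2.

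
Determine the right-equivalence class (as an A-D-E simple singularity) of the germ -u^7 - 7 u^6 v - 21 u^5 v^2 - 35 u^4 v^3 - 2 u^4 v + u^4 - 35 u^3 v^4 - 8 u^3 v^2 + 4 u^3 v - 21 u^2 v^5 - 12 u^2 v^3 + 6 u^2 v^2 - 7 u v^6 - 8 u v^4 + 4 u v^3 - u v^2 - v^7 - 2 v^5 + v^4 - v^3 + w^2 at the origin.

D_5

The Hessian of f at 0 has rank 1. Corank 2; j^3 = -v^2*(u + v) has shape L^2 M (L != M), so D-series; mu = 5 gives D_5.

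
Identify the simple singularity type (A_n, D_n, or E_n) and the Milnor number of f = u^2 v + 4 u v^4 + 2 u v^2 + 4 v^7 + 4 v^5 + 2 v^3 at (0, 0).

Type D_{4}, Milnor number mu = 4.

The Hessian of f at 0 has rank 0. Corank 2; j^3 = v*(u^2 + 2*u*v + 2*v^2) splits into three distinct lines over C (the quadratic factor has nonzero discriminant), so D_4.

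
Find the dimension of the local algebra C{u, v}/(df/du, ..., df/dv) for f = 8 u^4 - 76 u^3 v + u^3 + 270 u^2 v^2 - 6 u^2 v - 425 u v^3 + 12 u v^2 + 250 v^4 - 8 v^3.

The Hessian of f at 0 is [[0, 0], [0, 0]] with rank 0, so corank 2. A Groebner basis of the Jacobian ideal J(f) in C{u,v} is {3*u^2/4 - 3*u*v + v^4 - v^3/4 + 3*v^2, u^3 + 27*u^2/2 - 54*u*v - 25*v^3/2 + 54*v^2, u^2*v + 17*u^2/4 - 17*u*v - 65*v^3/12 + 17*v^2, u^2 + u*v^2 - 4*u*v - 7*v^3/3 + 4*v^2}; counting standard monomials gives mu = 7. Corank 2; j^3 = (u - 2*v)^3 is a perfect cube, so E-series; the 4-jet and mu = 7 give E_7.

7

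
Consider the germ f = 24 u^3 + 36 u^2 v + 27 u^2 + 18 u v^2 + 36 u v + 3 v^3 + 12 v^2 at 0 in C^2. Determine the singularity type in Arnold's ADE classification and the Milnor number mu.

The Hessian of f at 0 is [[54, 36], [36, 24]] with rank 1, so corank 1. A Groebner basis of the Jacobian ideal J(f) in C{u,v} is {v^2, u + 2*v/3}; counting standard monomials gives mu = 2. Corank 1: A-series; mu = 2 gives A_2.

Type A_2, Milnor number mu = 2.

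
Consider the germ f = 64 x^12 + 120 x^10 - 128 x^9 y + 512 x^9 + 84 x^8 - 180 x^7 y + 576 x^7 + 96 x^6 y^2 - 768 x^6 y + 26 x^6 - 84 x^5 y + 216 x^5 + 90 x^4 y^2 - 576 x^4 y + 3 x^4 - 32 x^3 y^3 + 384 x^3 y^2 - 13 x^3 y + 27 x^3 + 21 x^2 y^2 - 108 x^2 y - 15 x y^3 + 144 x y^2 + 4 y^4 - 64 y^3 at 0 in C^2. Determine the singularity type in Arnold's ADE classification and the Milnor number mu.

The Hessian of f at 0 is [[0, 0], [0, 0]] with rank 0, so corank 2. A Groebner basis of the Jacobian ideal J(f) in C{x,y} is {19683*x^2 - 52488*x*y + y^4 + 27*y^3 + 34992*y^2, x^3 + 756*x^2 - 2016*x*y - 4*y^3/3 + 1344*y^2, x^2*y + 405*x^2 - 1080*x*y - 11*y^3/9 + 720*y^2, 162*x^2 + x*y^2 - 432*x*y - 10*y^3/9 + 288*y^2}; counting standard monomials gives mu = 7. Corank 2; j^3 = (3*x - 4*y)^3 is a perfect cube, so E-series; the 4-jet and mu = 7 give E_7.

Type E_{7}, Milnor number mu = 7.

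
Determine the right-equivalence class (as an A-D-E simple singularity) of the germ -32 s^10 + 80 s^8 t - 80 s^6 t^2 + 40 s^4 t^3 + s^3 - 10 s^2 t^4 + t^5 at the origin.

E_{8}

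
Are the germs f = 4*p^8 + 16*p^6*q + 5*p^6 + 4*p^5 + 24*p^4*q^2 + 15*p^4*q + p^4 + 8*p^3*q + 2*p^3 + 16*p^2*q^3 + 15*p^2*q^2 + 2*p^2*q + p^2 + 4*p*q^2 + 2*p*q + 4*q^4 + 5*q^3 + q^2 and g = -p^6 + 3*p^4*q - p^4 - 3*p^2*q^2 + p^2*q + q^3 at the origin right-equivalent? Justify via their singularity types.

No.

The Hessian of f at 0 has rank 1. Corank 1: A-series; mu = 2 gives A_2. The Hessian of g at 0 has rank 0. Corank 2; j^3 = q*(p^2 + q^2) splits into three distinct lines over C (the quadratic factor has nonzero discriminant), so D_4. f is A_2 but g is D_4, hence not right-equivalent.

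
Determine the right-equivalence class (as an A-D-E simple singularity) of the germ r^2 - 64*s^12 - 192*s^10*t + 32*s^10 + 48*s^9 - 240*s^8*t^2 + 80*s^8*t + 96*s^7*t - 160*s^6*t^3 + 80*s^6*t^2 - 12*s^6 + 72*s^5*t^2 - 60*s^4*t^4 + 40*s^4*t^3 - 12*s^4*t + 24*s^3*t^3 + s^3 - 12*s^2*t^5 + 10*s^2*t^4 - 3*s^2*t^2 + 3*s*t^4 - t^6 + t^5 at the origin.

E8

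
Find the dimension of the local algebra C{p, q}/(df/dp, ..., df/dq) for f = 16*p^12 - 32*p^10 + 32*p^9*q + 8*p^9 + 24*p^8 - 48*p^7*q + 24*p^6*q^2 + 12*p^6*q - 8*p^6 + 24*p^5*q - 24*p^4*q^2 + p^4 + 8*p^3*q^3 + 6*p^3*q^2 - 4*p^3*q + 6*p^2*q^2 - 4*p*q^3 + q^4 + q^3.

6

The Hessian of f at 0 has rank 0. Corank 2; j^3 = q^3 is a perfect cube, so E-series; the 4-jet and mu = 6 give E_6.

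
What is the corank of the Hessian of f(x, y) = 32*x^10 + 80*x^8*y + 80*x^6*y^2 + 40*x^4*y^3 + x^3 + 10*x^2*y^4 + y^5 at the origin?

2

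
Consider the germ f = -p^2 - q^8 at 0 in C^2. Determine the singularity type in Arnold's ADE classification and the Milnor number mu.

Type A7, Milnor number mu = 7.

The Hessian of f at 0 has rank 1. Corank 1: A-series; mu = 7 gives A_7.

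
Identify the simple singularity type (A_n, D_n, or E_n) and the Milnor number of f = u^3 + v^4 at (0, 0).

Type E_6, Milnor number mu = 6.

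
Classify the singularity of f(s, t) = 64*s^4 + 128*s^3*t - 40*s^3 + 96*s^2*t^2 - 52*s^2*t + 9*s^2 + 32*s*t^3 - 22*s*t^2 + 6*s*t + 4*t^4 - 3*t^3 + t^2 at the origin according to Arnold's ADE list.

A_2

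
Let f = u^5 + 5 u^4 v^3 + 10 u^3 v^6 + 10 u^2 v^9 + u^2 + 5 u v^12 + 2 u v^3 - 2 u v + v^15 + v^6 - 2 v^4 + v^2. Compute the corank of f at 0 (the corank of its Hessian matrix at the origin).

1

Hessian at 0 has rank 1.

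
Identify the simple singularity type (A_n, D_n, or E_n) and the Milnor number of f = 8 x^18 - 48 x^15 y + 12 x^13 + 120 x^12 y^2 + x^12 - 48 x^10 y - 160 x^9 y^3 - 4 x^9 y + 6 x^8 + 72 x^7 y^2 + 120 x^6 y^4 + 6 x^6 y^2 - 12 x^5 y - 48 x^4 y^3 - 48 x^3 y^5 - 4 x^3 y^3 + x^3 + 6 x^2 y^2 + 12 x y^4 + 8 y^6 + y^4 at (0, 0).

Type E_6, Milnor number mu = 6.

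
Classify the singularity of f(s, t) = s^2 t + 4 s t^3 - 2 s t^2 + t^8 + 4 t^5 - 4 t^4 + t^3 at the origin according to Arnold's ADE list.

D_9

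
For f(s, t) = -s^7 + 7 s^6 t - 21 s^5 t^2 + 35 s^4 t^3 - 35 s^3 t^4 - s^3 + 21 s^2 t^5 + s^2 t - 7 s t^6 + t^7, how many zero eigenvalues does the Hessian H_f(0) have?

2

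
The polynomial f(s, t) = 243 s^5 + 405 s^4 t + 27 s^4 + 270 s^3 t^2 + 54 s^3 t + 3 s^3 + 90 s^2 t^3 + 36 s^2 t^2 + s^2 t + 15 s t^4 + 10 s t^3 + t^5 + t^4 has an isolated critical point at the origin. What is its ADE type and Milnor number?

Type D_{5}, Milnor number mu = 5.

The Hessian of f at 0 has rank 0. Corank 2; j^3 = s^2*(3*s + t) has shape L^2 M (L != M), so D-series; mu = 5 gives D_5.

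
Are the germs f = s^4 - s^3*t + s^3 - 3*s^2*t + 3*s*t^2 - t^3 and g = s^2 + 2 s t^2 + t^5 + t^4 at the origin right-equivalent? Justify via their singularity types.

No.

The Hessian of f at 0 has rank 0. Corank 2; j^3 = (s - t)^3 is a perfect cube, so E-series; the 4-jet and mu = 7 give E_7. The Hessian of g at 0 has rank 1. Corank 1: A-series; mu = 4 gives A_4. f is E_7 but g is A_4, hence not right-equivalent.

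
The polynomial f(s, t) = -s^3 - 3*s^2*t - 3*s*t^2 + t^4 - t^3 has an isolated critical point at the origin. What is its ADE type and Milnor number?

The Hessian of f at 0 has rank 0. Corank 2; j^3 = -(s + t)^3 is a perfect cube, so E-series; the 4-jet and mu = 6 give E_6.

Type E_{6}, Milnor number mu = 6.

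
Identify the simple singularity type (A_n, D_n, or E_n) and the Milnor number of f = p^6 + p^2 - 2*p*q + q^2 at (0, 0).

Type A5, Milnor number mu = 5.

The Hessian of f at 0 is [[2, -2], [-2, 2]] with rank 1, so corank 1. A Groebner basis of the Jacobian ideal J(f) in C{p,q} is {q^5, p - q}; counting standard monomials gives mu = 5. Corank 1: A-series; mu = 5 gives A_5.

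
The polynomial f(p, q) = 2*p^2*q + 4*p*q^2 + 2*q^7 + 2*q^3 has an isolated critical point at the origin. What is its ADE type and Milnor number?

Type D_{8}, Milnor number mu = 8.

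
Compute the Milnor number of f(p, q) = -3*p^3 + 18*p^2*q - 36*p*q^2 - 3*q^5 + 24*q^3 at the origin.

8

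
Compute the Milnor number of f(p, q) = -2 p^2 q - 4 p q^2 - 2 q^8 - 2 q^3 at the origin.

9

The Hessian of f at 0 is [[0, 0], [0, 0]] with rank 0, so corank 2. A Groebner basis of the Jacobian ideal J(f) in C{p,q} is {p^2/8 + q^7 - q^2/8, p^3 + q^3, p*q + q^2}; counting standard monomials gives mu = 9. Corank 2; j^3 = -2*q*(p + q)^2 has shape L^2 M (L != M), so D-series; mu = 9 gives D_9.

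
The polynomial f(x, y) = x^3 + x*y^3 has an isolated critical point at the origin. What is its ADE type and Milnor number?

The Hessian of f at 0 is [[0, 0], [0, 0]] with rank 0, so corank 2. A Groebner basis of the Jacobian ideal J(f) in C{x,y} is {x^3, x*y^2, 3*x^2 + y^3}; counting standard monomials gives mu = 7. Corank 2; j^3 = x^3 is a perfect cube, so E-series; the 4-jet and mu = 7 give E_7.

Type E_{7}, Milnor number mu = 7.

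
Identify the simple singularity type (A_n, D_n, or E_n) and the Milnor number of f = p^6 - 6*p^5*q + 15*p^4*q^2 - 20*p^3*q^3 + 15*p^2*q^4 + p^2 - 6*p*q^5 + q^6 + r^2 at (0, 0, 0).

Type A_{5}, Milnor number mu = 5.

The Hessian of f at 0 has rank 2. Corank 1: A-series; mu = 5 gives A_5.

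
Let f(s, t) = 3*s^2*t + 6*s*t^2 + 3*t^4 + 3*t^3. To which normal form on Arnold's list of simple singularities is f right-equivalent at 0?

The Hessian of f at 0 is [[0, 0], [0, 0]] with rank 0, so corank 2. A Groebner basis of the Jacobian ideal J(f) in C{s,t} is {s^3 - s^2/4 + t^2/4, s^2/4 + t^3 - t^2/4, s*t + t^2}; counting standard monomials gives mu = 5. Corank 2; j^3 = 3*t*(s + t)^2 has shape L^2 M (L != M), so D-series; mu = 5 gives D_5.

D5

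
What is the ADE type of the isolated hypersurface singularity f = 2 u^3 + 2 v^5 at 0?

E_8

The Hessian of f at 0 has rank 0. Corank 2; j^3 = 2*u^3 is a perfect cube, so E-series; the 5-jet and mu = 8 give E_8.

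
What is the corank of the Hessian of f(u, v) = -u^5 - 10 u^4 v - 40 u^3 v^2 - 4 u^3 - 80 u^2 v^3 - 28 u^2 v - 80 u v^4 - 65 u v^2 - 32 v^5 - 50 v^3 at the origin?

2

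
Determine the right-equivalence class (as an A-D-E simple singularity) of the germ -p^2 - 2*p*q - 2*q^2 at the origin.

A_{1}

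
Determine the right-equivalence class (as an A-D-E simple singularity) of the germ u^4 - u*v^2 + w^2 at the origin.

The Hessian of f at 0 has rank 1. Corank 2; j^3 = -u*v^2 has shape L^2 M (L != M), so D-series; mu = 5 gives D_5.

D_5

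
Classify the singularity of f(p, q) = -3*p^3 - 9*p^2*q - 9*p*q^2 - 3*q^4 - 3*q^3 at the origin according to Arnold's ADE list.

E6

The Hessian of f at 0 has rank 0. Corank 2; j^3 = -3*(p + q)^3 is a perfect cube, so E-series; the 4-jet and mu = 6 give E_6.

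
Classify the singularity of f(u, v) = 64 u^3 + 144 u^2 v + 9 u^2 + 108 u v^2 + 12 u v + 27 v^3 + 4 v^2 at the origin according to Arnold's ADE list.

A_2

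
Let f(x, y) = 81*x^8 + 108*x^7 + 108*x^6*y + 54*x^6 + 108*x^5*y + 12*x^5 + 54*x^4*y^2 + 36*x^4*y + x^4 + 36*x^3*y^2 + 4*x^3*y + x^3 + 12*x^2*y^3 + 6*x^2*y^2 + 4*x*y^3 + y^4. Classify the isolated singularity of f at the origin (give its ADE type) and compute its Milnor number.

Type E_6, Milnor number mu = 6.

The Hessian of f at 0 is [[0, 0], [0, 0]] with rank 0, so corank 2. A Groebner basis of the Jacobian ideal J(f) in C{x,y} is {y^4, x*y^2 + y^3/3, x^2}; counting standard monomials gives mu = 6. Corank 2; j^3 = x^3 is a perfect cube, so E-series; the 4-jet and mu = 6 give E_6.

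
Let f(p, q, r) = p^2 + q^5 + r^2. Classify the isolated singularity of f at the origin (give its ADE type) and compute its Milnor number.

Type A4, Milnor number mu = 4.

The Hessian of f at 0 is [[2, 0, 0], [0, 0, 0], [0, 0, 2]] with rank 2, so corank 1. A Groebner basis of the Jacobian ideal J(f) in C{p,q,r} is {q^4, p, r}; counting standard monomials gives mu = 4. Corank 1: A-series; mu = 4 gives A_4.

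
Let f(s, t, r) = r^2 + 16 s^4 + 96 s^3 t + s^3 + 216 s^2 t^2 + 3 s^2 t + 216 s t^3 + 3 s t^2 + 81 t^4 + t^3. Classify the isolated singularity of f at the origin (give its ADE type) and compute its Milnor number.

Type E6, Milnor number mu = 6.

The Hessian of f at 0 is [[0, 0, 0], [0, 0, 0], [0, 0, 2]] with rank 1, so corank 2. A Groebner basis of the Jacobian ideal J(f) in C{s,t,r} is {t^4, s*t^2 + 7*t^3/6, s^2 + 2*s*t + t^2, r}; counting standard monomials gives mu = 6. Corank 2; j^3 = (s + t)^3 is a perfect cube, so E-series; the 4-jet and mu = 6 give E_6.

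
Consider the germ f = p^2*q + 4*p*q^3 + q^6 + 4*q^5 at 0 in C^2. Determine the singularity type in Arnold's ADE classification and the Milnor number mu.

The Hessian of f at 0 has rank 0. Corank 2; j^3 = p^2*q has shape L^2 M (L != M), so D-series; mu = 7 gives D_7.

Type D_{7}, Milnor number mu = 7.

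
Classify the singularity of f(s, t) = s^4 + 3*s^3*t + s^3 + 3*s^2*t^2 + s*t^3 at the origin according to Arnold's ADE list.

The Hessian of f at 0 has rank 0. Corank 2; j^3 = s^3 is a perfect cube, so E-series; the 4-jet and mu = 7 give E_7.

E_{7}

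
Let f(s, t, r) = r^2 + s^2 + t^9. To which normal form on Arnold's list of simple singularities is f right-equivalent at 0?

The Hessian of f at 0 has rank 2. Corank 1: A-series; mu = 8 gives A_8.

A_{8}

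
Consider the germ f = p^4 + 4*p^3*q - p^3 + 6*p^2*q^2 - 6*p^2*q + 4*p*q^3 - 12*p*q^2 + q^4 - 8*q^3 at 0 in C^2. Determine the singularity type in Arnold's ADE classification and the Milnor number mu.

Type E6, Milnor number mu = 6.

The Hessian of f at 0 has rank 0. Corank 2; j^3 = -(p + 2*q)^3 is a perfect cube, so E-series; the 4-jet and mu = 6 give E_6.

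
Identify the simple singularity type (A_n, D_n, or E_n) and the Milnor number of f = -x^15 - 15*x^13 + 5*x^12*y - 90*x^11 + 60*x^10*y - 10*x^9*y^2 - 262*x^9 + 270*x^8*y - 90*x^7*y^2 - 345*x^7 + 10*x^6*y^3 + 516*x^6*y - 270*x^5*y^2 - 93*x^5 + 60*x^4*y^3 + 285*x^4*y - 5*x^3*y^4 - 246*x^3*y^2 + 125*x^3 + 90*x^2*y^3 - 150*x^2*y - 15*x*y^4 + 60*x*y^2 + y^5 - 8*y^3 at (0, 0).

The Hessian of f at 0 has rank 0. Corank 2; j^3 = (5*x - 2*y)^3 is a perfect cube, so E-series; the 5-jet and mu = 8 give E_8.

Type E_8, Milnor number mu = 8.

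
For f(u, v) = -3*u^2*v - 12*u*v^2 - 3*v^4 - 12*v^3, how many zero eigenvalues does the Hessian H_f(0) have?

2

The Hessian at 0 is [[0, 0], [0, 0]] of rank 0; hence corank 2.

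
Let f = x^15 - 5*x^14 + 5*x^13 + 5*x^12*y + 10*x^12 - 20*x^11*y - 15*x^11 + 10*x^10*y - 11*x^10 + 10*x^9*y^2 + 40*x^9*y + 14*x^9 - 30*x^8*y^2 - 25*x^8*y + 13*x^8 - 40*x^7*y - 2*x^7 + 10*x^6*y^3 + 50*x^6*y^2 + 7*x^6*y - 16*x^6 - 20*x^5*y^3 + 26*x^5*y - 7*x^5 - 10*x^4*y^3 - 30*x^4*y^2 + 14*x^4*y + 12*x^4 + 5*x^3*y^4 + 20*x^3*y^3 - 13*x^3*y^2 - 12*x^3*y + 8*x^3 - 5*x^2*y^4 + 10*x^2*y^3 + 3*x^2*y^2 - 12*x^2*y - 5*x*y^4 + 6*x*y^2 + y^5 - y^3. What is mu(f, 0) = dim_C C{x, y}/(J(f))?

8

The Hessian of f at 0 has rank 0. Corank 2; j^3 = (2*x - y)^3 is a perfect cube, so E-series; the 5-jet and mu = 8 give E_8.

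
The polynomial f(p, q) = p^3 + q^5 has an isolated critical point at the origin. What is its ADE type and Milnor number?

Type E_{8}, Milnor number mu = 8.

The Hessian of f at 0 has rank 0. Corank 2; j^3 = p^3 is a perfect cube, so E-series; the 5-jet and mu = 8 give E_8.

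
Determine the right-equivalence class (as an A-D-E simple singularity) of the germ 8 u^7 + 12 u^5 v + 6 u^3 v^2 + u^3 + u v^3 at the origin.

E_{7}

The Hessian of f at 0 has rank 0. Corank 2; j^3 = u^3 is a perfect cube, so E-series; the 4-jet and mu = 7 give E_7.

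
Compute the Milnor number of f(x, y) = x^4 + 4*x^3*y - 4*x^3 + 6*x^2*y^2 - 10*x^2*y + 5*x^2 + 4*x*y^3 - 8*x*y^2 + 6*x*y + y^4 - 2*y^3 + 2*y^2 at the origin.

The Hessian of f at 0 is [[10, 6], [6, 4]] with rank 2, so corank 0. A Groebner basis of the Jacobian ideal J(f) in C{x,y} is {x, y}; counting standard monomials gives mu = 1. Corank 0: nondegenerate Morse point, so A_1.

1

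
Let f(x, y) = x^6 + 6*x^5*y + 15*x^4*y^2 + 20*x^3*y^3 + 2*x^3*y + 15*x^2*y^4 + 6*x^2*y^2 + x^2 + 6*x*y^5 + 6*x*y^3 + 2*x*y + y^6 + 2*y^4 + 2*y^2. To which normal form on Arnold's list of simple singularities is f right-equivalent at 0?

A1

The Hessian of f at 0 is [[2, 2], [2, 4]] with rank 2, so corank 0. A Groebner basis of the Jacobian ideal J(f) in C{x,y} is {x, y}; counting standard monomials gives mu = 1. Corank 0: nondegenerate Morse point, so A_1.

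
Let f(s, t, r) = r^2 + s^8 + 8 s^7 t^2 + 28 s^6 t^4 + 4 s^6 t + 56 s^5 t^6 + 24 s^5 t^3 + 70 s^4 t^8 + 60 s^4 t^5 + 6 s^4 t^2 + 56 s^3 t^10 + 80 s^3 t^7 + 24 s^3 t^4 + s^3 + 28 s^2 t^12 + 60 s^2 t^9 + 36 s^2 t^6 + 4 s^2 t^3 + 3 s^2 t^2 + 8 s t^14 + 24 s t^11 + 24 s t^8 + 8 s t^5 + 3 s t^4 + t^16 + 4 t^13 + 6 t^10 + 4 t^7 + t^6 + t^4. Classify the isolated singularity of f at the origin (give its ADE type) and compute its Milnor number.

Type E6, Milnor number mu = 6.

The Hessian of f at 0 is [[0, 0, 0], [0, 0, 0], [0, 0, 2]] with rank 1, so corank 2. A Groebner basis of the Jacobian ideal J(f) in C{s,t,r} is {s^3, s^2*t, s^2/2 + s*t^2, t^3, r}; counting standard monomials gives mu = 6. Corank 2; j^3 = s^3 is a perfect cube, so E-series; the 4-jet and mu = 6 give E_6.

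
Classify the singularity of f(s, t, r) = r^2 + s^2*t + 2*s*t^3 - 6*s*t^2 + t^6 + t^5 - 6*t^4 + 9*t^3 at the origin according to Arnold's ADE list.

D7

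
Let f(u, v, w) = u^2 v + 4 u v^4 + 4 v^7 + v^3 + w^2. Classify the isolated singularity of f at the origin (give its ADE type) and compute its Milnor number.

Type D_{4}, Milnor number mu = 4.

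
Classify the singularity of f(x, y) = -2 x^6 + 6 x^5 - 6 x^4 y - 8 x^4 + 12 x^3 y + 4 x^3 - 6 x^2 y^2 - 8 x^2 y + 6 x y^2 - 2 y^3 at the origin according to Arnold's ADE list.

D_4

The Hessian of f at 0 has rank 0. Corank 2; j^3 = 2*(x - y)*(2*x^2 - 2*x*y + y^2) splits into three distinct lines over C (the quadratic factor has nonzero discriminant), so D_4.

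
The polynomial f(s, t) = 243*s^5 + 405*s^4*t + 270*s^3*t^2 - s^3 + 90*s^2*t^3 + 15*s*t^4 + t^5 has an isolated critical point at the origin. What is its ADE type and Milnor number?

The Hessian of f at 0 is [[0, 0], [0, 0]] with rank 0, so corank 2. A Groebner basis of the Jacobian ideal J(f) in C{s,t} is {t^5, s*t^3 + t^4/12, s^2}; counting standard monomials gives mu = 8. Corank 2; j^3 = -s^3 is a perfect cube, so E-series; the 5-jet and mu = 8 give E_8.

Type E_8, Milnor number mu = 8.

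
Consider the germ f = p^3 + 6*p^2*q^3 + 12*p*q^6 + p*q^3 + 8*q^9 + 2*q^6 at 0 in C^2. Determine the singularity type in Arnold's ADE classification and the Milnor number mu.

Type E_7, Milnor number mu = 7.

The Hessian of f at 0 has rank 0. Corank 2; j^3 = p^3 is a perfect cube, so E-series; the 4-jet and mu = 7 give E_7.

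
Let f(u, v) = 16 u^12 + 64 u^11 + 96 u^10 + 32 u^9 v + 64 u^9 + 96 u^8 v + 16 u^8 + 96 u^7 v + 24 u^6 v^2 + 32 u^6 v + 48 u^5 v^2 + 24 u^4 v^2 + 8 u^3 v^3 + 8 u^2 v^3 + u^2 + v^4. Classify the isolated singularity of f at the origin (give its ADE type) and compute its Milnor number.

The Hessian of f at 0 has rank 1. Corank 1: A-series; mu = 3 gives A_3.

Type A3, Milnor number mu = 3.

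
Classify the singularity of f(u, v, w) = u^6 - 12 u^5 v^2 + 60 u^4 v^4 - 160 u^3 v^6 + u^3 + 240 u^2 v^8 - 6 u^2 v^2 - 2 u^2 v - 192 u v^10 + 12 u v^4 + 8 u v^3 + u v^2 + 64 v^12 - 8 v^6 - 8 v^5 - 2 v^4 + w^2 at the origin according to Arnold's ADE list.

D_{7}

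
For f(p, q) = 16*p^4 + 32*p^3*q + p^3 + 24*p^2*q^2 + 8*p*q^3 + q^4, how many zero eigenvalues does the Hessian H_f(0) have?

2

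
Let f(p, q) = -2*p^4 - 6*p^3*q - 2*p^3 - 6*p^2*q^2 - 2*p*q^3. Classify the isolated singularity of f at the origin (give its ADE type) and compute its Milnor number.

The Hessian of f at 0 has rank 0. Corank 2; j^3 = -2*p^3 is a perfect cube, so E-series; the 4-jet and mu = 7 give E_7.

Type E_{7}, Milnor number mu = 7.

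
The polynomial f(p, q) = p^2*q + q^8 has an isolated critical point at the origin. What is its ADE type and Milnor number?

The Hessian of f at 0 has rank 0. Corank 2; j^3 = p^2*q has shape L^2 M (L != M), so D-series; mu = 9 gives D_9.

Type D_9, Milnor number mu = 9.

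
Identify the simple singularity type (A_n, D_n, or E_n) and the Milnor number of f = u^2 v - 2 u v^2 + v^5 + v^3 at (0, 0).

Type D6, Milnor number mu = 6.

The Hessian of f at 0 has rank 0. Corank 2; j^3 = v*(u - v)^2 has shape L^2 M (L != M), so D-series; mu = 6 gives D_6.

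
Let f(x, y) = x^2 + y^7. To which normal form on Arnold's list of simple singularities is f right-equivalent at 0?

A_6

The Hessian of f at 0 is [[2, 0], [0, 0]] with rank 1, so corank 1. A Groebner basis of the Jacobian ideal J(f) in C{x,y} is {y^6, x}; counting standard monomials gives mu = 6. Corank 1: A-series; mu = 6 gives A_6.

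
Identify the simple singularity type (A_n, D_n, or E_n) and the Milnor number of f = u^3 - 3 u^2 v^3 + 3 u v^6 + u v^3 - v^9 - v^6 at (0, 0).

Type E_{7}, Milnor number mu = 7.

The Hessian of f at 0 has rank 0. Corank 2; j^3 = u^3 is a perfect cube, so E-series; the 4-jet and mu = 7 give E_7.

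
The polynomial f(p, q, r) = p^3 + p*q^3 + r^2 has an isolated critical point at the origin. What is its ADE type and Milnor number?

Type E_{7}, Milnor number mu = 7.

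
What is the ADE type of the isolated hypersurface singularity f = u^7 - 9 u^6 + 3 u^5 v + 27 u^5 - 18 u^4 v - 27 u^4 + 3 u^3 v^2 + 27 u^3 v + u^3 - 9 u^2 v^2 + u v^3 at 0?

E_7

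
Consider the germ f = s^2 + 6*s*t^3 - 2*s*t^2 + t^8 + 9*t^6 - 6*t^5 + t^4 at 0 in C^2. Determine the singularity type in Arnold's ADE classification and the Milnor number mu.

The Hessian of f at 0 has rank 1. Corank 1: A-series; mu = 7 gives A_7.

Type A_{7}, Milnor number mu = 7.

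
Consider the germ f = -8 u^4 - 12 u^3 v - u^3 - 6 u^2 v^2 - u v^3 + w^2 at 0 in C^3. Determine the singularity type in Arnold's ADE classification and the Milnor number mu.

Type E7, Milnor number mu = 7.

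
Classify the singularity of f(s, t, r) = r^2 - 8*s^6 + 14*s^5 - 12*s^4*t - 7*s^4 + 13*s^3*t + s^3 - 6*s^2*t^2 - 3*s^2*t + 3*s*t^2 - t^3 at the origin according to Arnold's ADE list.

E_{7}

The Hessian of f at 0 is [[0, 0, 0], [0, 0, 0], [0, 0, 2]] with rank 1, so corank 2. A Groebner basis of the Jacobian ideal J(f) in C{s,t,r} is {-3*s^2/17 + 6*s*t/17 + t^4 + t^3/17 - 3*t^2/17, s^3 - 15*s^2/17 + 30*s*t/17 - 12*t^3/17 - 15*t^2/17, s^2*t - 9*s^2/17 + 18*s*t/17 - 14*t^3/17 - 9*t^2/17, -4*s^2/17 + s*t^2 + 8*s*t/17 - 47*t^3/51 - 4*t^2/17, r}; counting standard monomials gives mu = 7. Corank 2; j^3 = (s - t)^3 is a perfect cube, so E-series; the 4-jet and mu = 7 give E_7.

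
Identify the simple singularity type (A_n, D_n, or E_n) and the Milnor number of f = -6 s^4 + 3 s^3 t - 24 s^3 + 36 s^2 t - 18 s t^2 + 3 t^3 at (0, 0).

Type E_{7}, Milnor number mu = 7.

The Hessian of f at 0 has rank 0. Corank 2; j^3 = -3*(2*s - t)^3 is a perfect cube, so E-series; the 4-jet and mu = 7 give E_7.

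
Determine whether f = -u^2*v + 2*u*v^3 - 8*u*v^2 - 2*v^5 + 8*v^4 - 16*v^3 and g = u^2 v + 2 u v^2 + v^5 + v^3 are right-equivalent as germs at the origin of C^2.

Yes.

The Hessian of f at 0 has rank 0. Corank 2; j^3 = -v*(u + 4*v)^2 has shape L^2 M (L != M), so D-series; mu = 6 gives D_6. The Hessian of g at 0 has rank 0. Corank 2; j^3 = v*(u + v)^2 has shape L^2 M (L != M), so D-series; mu = 6 gives D_6. Both have type D_6, hence right-equivalent.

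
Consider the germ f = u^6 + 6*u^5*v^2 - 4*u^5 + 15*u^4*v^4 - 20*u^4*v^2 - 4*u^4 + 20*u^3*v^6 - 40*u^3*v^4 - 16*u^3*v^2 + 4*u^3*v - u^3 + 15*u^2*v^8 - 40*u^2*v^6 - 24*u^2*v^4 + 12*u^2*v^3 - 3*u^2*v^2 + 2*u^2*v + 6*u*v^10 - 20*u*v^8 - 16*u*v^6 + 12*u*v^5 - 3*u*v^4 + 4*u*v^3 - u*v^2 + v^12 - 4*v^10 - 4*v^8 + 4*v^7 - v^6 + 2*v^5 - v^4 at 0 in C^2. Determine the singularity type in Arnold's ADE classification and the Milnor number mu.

Type D_7, Milnor number mu = 7.

The Hessian of f at 0 is [[0, 0], [0, 0]] with rank 0, so corank 2. A Groebner basis of the Jacobian ideal J(f) in C{u,v} is {-23*u^2/39 + 67*u*v/39 + v^4 + 21*v^3/13 - 44*v^2/39, u^3 + u^2/13 + 23*u*v/26 + 55*v^3/26 - 25*v^2/26, u^2*v + 38*u^2/39 - 179*u*v/78 - 53*v^3/26 + 103*v^2/78, 37*u^2/39 + u*v^2 - 101*u*v/39 - 40*v^3/13 + 64*v^2/39}; counting standard monomials gives mu = 7. Corank 2; j^3 = -u*(u - v)^2 has shape L^2 M (L != M), so D-series; mu = 7 gives D_7.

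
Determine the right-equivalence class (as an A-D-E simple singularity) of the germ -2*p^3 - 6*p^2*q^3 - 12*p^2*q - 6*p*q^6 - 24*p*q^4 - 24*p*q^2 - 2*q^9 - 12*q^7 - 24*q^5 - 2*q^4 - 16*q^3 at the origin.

E_{6}

The Hessian of f at 0 has rank 0. Corank 2; j^3 = -2*(p + 2*q)^3 is a perfect cube, so E-series; the 4-jet and mu = 6 give E_6.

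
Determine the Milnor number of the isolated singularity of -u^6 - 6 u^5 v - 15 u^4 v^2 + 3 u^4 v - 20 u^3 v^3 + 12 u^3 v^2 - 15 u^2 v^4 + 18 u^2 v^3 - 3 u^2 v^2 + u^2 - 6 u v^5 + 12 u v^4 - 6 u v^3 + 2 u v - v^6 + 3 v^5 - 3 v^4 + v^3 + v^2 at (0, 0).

The Hessian of f at 0 has rank 1. Corank 1: A-series; mu = 2 gives A_2.

2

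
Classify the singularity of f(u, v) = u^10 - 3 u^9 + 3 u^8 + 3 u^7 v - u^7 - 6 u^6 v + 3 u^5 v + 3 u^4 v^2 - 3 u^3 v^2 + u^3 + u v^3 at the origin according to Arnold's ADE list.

E_7

The Hessian of f at 0 has rank 0. Corank 2; j^3 = u^3 is a perfect cube, so E-series; the 4-jet and mu = 7 give E_7.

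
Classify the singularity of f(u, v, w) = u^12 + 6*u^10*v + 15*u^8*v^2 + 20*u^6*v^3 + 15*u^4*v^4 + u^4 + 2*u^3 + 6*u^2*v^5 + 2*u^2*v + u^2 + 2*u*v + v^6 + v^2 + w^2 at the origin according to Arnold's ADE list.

A_{5}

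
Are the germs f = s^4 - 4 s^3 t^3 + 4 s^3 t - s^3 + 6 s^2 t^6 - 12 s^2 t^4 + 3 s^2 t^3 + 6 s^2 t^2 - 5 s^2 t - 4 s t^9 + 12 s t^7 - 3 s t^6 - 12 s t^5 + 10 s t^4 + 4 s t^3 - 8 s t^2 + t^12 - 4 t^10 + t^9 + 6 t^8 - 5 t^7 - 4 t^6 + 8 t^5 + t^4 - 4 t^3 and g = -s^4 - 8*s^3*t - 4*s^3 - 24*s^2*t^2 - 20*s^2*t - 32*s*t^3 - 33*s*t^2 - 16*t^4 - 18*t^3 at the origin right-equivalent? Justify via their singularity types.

The Hessian of f at 0 is [[0, 0], [0, 0]] with rank 0, so corank 2. A Groebner basis of the Jacobian ideal J(f) in C{s,t} is {s*t^2 - s*t/2 - t^2, s*t/4 + t^3 + t^2/2, s^2 + 3*s*t + 2*t^2}; counting standard monomials gives mu = 5. Corank 2; j^3 = -(s + t)*(s + 2*t)^2 has shape L^2 M (L != M), so D-series; mu = 5 gives D_5. The Hessian of g at 0 is [[0, 0], [0, 0]] with rank 0, so corank 2. A Groebner basis of the Jacobian ideal J(g) in C{s,t} is {s*t^2 + 6*s*t + 9*t^2, -4*s*t + t^3 - 6*t^2, s^2 + 7*s*t/2 + 3*t^2}; counting standard monomials gives mu = 5. Corank 2; j^3 = -(s + 2*t)*(2*s + 3*t)^2 has shape L^2 M (L != M), so D-series; mu = 5 gives D_5. Both have type D_5, hence right-equivalent.

Yes.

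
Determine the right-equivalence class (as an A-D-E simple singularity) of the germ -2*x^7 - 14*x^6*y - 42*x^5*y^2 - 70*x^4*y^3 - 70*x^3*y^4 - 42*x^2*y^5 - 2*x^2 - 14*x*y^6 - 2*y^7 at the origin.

The Hessian of f at 0 has rank 1. Corank 1: A-series; mu = 6 gives A_6.

A_{6}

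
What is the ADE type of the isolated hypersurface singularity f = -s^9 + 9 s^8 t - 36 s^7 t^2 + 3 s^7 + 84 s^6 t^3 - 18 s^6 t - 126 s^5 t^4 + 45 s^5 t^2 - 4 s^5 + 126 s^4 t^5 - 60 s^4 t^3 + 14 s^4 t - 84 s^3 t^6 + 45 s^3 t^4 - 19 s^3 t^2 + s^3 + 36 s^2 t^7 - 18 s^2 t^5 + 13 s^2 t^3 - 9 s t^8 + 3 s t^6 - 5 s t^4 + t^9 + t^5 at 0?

E8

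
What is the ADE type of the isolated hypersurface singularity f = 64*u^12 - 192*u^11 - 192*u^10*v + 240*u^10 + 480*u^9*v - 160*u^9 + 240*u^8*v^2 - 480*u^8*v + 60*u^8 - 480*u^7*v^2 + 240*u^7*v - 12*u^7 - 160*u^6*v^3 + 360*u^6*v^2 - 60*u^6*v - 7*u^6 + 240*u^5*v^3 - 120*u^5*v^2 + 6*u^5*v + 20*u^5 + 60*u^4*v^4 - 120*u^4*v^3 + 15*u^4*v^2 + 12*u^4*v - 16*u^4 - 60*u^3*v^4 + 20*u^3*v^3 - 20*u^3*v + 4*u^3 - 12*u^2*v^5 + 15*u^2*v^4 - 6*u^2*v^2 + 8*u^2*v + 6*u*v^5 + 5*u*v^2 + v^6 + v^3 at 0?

The Hessian of f at 0 has rank 0. Corank 2; j^3 = (u + v)*(2*u + v)^2 has shape L^2 M (L != M), so D-series; mu = 7 gives D_7.

D7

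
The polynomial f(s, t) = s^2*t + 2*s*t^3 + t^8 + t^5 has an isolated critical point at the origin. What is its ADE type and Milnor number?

Type D_9, Milnor number mu = 9.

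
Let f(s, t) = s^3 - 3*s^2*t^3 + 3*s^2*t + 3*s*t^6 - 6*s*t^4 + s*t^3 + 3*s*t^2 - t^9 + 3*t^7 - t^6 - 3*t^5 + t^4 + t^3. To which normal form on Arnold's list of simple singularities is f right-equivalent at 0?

E_{7}

The Hessian of f at 0 has rank 0. Corank 2; j^3 = (s + t)^3 is a perfect cube, so E-series; the 4-jet and mu = 7 give E_7.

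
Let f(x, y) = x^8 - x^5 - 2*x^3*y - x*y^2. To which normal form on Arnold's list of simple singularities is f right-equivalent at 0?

D_9

The Hessian of f at 0 has rank 0. Corank 2; j^3 = -x*y^2 has shape L^2 M (L != M), so D-series; mu = 9 gives D_9.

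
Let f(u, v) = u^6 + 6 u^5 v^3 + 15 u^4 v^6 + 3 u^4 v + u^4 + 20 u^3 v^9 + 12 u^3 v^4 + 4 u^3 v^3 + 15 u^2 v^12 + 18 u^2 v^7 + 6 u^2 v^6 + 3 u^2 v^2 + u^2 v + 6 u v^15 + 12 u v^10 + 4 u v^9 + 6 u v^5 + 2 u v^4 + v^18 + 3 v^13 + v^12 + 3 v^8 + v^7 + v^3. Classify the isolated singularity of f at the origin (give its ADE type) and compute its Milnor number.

Type D_4, Milnor number mu = 4.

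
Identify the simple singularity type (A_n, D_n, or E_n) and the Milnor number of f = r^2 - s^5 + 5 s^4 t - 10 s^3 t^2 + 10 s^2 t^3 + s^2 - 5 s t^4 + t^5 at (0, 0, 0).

The Hessian of f at 0 has rank 2. Corank 1: A-series; mu = 4 gives A_4.

Type A_{4}, Milnor number mu = 4.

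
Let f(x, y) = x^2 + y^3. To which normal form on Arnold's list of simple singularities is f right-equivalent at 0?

A_2

The Hessian of f at 0 has rank 1. Corank 1: A-series; mu = 2 gives A_2.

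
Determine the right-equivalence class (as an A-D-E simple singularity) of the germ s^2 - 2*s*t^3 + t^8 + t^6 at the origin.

The Hessian of f at 0 is [[2, 0], [0, 0]] with rank 1, so corank 1. A Groebner basis of the Jacobian ideal J(f) in C{s,t} is {s^3, s^2*t, -s + t^3}; counting standard monomials gives mu = 7. Corank 1: A-series; mu = 7 gives A_7.

A7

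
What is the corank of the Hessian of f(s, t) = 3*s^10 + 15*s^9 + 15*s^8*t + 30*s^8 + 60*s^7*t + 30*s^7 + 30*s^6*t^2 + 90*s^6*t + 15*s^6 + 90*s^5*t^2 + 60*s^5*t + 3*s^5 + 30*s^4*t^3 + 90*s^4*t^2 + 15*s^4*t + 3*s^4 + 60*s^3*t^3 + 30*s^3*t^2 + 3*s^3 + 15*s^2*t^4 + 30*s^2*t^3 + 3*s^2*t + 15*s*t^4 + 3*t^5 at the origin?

2

Hessian at 0 has rank 0.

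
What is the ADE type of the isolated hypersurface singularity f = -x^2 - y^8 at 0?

A7

The Hessian of f at 0 has rank 1. Corank 1: A-series; mu = 7 gives A_7.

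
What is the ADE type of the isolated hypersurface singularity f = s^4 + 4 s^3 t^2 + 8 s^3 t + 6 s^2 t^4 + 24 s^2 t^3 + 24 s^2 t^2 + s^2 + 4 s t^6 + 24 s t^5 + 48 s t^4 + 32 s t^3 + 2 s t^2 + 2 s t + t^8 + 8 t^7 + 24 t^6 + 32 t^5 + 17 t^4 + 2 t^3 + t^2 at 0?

A3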